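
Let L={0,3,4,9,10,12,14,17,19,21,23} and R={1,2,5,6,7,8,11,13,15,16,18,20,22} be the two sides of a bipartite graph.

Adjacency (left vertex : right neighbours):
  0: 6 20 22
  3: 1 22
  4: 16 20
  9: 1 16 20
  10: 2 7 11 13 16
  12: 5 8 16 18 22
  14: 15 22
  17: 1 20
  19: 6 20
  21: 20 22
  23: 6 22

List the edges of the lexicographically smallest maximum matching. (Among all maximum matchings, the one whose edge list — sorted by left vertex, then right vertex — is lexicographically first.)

|M| = 8 (so the lex-smallest maximum matching has 8 edges)
process left vertices in ascending order; for each, take the smallest-labelled available neighbour that still permits 8 edges overall, or leave it unmatched if none does
lex-smallest matching: {0-6, 3-1, 4-16, 9-20, 10-2, 12-5, 14-15, 21-22}

Lex-smallest maximum matching: {(0,6), (3,1), (4,16), (9,20), (10,2), (12,5), (14,15), (21,22)}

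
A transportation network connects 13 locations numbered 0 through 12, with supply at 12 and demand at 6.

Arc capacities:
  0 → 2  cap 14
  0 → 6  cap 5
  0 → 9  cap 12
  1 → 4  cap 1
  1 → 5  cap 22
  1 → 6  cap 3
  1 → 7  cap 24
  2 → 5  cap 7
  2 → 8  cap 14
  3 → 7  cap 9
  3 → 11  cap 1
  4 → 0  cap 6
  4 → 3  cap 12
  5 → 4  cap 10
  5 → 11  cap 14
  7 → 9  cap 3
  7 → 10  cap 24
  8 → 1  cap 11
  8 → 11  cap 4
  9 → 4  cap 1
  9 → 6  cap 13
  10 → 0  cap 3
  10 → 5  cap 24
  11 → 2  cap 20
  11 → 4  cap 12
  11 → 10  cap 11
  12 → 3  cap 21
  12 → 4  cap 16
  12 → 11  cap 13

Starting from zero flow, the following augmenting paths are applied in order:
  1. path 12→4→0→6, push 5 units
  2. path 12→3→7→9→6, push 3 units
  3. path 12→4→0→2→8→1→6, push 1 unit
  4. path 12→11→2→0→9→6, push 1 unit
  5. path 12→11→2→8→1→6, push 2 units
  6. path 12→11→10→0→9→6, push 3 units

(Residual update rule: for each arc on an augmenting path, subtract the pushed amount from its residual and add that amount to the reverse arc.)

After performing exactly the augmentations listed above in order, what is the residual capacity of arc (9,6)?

after path 1 (12→4→0→6, push 5): res(9,6)=13
after path 2 (12→3→7→9→6, push 3): res(9,6)=10
after path 3 (12→4→0→2→8→1→6, push 1): res(9,6)=10
after path 4 (12→11→2→0→9→6, push 1): res(9,6)=9
after path 5 (12→11→2→8→1→6, push 2): res(9,6)=9
after path 6 (12→11→10→0→9→6, push 3): res(9,6)=6

Residual capacity of (9,6): 6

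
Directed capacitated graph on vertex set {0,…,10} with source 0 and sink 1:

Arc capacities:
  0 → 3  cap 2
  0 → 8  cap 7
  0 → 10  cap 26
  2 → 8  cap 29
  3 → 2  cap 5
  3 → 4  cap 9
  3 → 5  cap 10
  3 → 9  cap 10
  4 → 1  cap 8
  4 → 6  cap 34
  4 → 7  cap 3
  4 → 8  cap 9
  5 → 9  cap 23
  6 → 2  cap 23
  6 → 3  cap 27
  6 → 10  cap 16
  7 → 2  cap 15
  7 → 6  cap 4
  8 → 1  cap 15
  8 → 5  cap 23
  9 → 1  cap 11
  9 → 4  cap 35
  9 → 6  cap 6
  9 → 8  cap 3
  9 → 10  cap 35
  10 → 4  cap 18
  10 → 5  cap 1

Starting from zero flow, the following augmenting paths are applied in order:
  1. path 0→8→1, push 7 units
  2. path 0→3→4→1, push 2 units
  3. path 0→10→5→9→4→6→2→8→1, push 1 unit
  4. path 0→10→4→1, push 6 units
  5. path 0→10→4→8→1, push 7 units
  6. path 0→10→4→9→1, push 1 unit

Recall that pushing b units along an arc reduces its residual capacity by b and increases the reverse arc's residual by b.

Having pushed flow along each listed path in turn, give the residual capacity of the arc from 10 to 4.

after path 1 (0→8→1, push 7): res(10,4)=18
after path 2 (0→3→4→1, push 2): res(10,4)=18
after path 3 (0→10→5→9→4→6→2→8→1, push 1): res(10,4)=18
after path 4 (0→10→4→1, push 6): res(10,4)=12
after path 5 (0→10→4→8→1, push 7): res(10,4)=5
after path 6 (0→10→4→9→1, push 1): res(10,4)=4

Residual capacity of (10,4): 4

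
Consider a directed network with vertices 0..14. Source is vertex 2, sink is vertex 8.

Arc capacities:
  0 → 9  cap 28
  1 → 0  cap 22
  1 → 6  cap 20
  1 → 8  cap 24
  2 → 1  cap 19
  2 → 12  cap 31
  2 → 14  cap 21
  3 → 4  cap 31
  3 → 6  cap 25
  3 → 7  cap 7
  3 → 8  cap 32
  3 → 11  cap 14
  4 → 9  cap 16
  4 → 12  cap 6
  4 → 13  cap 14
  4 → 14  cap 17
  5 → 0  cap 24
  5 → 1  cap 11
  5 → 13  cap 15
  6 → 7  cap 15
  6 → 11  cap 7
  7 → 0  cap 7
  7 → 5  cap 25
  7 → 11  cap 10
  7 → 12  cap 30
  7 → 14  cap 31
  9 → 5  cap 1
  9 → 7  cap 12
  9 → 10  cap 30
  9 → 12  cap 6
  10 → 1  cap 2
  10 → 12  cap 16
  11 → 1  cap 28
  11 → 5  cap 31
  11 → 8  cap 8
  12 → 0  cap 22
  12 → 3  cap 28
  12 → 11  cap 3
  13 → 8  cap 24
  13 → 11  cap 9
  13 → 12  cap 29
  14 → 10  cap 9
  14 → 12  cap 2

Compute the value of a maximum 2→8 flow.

Maximum flow value: 61

augment #1: 2→1→8 bottleneck 19, total now 19
augment #2: 2→12→3→8 bottleneck 28, total now 47
augment #3: 2→12→11→8 bottleneck 3, total now 50
augment #4: 2→14→10→1→8 bottleneck 2, total now 52
augment #5: 2→14→12→0→9→5→1→8 bottleneck 1, total now 53
augment #6: 2→14→12→0→9→7→11→8 bottleneck 1, total now 54
augment #7: 2→14→10→12→0→9→7→11→8 bottleneck 4, total now 58
augment #8: 2→14→10→12→0→9→7→5→1→8 bottleneck 2, total now 60
augment #9: 2→14→10→12→0→9→7→5→13→8 bottleneck 1, total now 61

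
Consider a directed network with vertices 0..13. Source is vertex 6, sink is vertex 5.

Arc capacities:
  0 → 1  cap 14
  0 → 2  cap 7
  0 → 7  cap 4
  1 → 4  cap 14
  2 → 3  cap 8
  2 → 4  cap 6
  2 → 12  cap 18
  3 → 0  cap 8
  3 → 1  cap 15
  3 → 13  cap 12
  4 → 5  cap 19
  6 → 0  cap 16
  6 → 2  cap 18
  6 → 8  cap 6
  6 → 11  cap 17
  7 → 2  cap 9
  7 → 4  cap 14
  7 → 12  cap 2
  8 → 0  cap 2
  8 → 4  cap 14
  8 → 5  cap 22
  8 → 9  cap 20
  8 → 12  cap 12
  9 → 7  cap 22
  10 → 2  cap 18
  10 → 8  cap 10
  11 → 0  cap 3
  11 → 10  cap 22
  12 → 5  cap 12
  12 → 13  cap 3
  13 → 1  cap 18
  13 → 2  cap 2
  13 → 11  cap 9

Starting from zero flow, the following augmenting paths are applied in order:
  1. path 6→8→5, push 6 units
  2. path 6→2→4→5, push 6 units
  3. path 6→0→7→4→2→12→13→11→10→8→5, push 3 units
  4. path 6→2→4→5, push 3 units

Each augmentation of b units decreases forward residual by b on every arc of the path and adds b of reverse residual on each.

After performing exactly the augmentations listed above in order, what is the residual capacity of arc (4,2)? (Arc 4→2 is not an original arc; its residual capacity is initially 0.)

Residual capacity of (4,2): 6

after path 1 (6→8→5, push 6): res(4,2)=0
after path 2 (6→2→4→5, push 6): res(4,2)=6
after path 3 (6→0→7→4→2→12→13→11→10→8→5, push 3): res(4,2)=3
after path 4 (6→2→4→5, push 3): res(4,2)=6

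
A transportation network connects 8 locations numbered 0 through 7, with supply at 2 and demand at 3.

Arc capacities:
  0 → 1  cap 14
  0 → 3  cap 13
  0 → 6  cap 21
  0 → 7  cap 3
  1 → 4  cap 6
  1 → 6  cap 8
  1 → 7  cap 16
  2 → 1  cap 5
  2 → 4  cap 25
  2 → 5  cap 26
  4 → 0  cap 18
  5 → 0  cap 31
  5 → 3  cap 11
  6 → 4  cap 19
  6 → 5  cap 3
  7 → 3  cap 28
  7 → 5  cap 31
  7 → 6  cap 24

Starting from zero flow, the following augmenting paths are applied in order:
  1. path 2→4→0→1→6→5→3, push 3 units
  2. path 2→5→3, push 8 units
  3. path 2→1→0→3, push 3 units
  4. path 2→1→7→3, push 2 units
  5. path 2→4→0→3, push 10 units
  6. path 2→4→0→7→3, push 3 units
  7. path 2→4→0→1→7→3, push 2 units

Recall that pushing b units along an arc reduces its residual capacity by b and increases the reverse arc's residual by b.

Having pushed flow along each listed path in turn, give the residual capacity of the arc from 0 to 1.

after path 1 (2→4→0→1→6→5→3, push 3): res(0,1)=11
after path 2 (2→5→3, push 8): res(0,1)=11
after path 3 (2→1→0→3, push 3): res(0,1)=14
after path 4 (2→1→7→3, push 2): res(0,1)=14
after path 5 (2→4→0→3, push 10): res(0,1)=14
after path 6 (2→4→0→7→3, push 3): res(0,1)=14
after path 7 (2→4→0→1→7→3, push 2): res(0,1)=12

Residual capacity of (0,1): 12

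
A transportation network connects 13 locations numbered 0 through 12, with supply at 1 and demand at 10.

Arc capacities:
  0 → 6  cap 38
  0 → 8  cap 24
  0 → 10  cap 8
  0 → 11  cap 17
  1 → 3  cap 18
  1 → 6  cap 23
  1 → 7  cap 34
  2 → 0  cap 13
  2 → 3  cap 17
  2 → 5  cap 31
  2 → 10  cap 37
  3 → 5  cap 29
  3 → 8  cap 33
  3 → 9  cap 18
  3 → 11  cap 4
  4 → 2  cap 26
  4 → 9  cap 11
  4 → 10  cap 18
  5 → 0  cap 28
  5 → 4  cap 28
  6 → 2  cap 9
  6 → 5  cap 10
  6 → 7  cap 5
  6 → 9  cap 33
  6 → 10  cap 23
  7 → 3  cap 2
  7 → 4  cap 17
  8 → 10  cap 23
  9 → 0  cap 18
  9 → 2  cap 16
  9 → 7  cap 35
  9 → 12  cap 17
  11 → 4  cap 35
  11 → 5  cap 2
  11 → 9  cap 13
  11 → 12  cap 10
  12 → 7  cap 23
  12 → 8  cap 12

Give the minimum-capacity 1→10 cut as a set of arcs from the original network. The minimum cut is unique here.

Min-cut arcs: {(1,3), (1,6), (7,3), (7,4)} (total capacity 60)

augment #1: 1→6→10 push 23
augment #2: 1→3→8→10 push 18
augment #3: 1→7→4→10 push 17
augment #4: 1→7→3→8→10 push 2
max flow = 60; residual-reachable set from 1 gives S-side
cut edges (S→T): {(1,3), (1,6), (7,3), (7,4)} total cap 60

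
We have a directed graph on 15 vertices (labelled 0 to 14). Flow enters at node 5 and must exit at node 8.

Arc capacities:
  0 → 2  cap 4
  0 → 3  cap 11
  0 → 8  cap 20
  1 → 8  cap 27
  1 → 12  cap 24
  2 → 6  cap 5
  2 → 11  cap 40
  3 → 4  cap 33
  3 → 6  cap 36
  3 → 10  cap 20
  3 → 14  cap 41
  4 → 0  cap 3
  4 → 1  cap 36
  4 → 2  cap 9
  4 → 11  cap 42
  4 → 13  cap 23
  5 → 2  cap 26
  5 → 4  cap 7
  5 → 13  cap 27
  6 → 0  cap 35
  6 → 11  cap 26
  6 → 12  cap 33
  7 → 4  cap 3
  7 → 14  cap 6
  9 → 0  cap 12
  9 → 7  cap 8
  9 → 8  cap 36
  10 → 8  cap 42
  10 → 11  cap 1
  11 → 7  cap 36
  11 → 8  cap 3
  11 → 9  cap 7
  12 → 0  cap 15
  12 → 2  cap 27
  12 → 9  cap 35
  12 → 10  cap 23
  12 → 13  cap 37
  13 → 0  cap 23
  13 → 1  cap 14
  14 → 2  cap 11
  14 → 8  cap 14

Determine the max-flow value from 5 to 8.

augment #1: 5→2→11→8 bottleneck 3, total now 3
augment #2: 5→4→0→8 bottleneck 3, total now 6
augment #3: 5→4→1→8 bottleneck 4, total now 10
augment #4: 5→13→0→8 bottleneck 17, total now 27
augment #5: 5→13→1→8 bottleneck 10, total now 37
augment #6: 5→2→11→9→8 bottleneck 7, total now 44
augment #7: 5→2→6→12→9→8 bottleneck 5, total now 49
augment #8: 5→2→11→7→14→8 bottleneck 6, total now 55
augment #9: 5→2→11→7→4→1→8 bottleneck 3, total now 58

Maximum flow value: 58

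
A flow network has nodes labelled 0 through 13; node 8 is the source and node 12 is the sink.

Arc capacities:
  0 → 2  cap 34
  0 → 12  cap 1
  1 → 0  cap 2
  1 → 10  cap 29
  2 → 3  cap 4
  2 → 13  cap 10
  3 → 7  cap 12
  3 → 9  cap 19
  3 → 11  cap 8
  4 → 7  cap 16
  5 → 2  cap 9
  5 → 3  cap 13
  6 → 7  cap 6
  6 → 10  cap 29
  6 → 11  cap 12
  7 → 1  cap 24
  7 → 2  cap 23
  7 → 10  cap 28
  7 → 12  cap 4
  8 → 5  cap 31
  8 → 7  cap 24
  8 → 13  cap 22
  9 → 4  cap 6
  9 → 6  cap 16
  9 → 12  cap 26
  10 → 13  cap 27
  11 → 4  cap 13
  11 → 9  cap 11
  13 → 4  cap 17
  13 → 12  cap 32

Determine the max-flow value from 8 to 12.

Maximum flow value: 54

augment #1: 8→7→12 bottleneck 4, total now 4
augment #2: 8→13→12 bottleneck 22, total now 26
augment #3: 8→5→2→13→12 bottleneck 9, total now 35
augment #4: 8→5→3→9→12 bottleneck 13, total now 48
augment #5: 8→7→1→0→12 bottleneck 1, total now 49
augment #6: 8→7→2→13→12 bottleneck 1, total now 50
augment #7: 8→7→2→3→9→12 bottleneck 4, total now 54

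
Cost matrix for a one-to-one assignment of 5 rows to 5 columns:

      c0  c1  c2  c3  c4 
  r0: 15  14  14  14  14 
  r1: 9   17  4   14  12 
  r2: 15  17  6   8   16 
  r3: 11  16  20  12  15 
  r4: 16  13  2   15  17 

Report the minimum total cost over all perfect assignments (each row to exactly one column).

optimal assignment: row0→col1 (cost 14), row1→col4 (cost 12), row2→col3 (cost 8), row3→col0 (cost 11), row4→col2 (cost 2)
total = 14 + 12 + 8 + 11 + 2 = 47

Minimum assignment cost: 47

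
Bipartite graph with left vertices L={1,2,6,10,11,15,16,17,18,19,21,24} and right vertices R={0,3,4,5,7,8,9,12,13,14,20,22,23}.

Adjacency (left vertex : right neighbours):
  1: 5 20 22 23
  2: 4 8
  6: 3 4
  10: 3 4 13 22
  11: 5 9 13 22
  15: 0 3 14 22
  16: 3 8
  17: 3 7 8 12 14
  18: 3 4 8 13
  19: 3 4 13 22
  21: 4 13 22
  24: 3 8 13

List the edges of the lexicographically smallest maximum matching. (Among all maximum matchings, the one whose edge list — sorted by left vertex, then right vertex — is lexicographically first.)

Lex-smallest maximum matching: {(1,5), (2,4), (6,3), (10,13), (11,9), (15,0), (16,8), (17,7), (19,22)}

|M| = 9 (so the lex-smallest maximum matching has 9 edges)
process left vertices in ascending order; for each, take the smallest-labelled available neighbour that still permits 9 edges overall, or leave it unmatched if none does
lex-smallest matching: {1-5, 2-4, 6-3, 10-13, 11-9, 15-0, 16-8, 17-7, 19-22}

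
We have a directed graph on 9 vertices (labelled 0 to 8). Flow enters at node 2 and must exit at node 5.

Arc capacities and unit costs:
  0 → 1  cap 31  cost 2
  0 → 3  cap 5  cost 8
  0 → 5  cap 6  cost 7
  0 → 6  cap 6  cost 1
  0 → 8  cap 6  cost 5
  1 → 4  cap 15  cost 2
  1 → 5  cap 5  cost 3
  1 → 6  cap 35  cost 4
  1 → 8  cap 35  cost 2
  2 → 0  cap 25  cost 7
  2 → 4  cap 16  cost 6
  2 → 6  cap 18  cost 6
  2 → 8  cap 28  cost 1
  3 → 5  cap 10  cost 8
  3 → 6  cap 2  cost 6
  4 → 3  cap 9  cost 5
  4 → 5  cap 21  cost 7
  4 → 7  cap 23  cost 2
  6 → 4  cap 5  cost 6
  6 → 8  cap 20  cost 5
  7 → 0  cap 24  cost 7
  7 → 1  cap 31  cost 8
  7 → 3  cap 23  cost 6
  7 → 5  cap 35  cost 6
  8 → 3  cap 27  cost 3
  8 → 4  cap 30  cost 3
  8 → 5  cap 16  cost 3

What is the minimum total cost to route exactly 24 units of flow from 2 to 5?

Minimum cost for 24 units: 152

shortest-cost path #1: 2→8→5 push 16 @ unit cost 4 (adds 64)
shortest-cost path #2: 2→8→4→5 push 8 @ unit cost 11 (adds 88)
total cost = 152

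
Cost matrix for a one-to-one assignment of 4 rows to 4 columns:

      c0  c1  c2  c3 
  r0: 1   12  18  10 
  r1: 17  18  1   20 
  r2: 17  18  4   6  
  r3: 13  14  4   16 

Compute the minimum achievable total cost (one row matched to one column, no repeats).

Minimum assignment cost: 22

optimal assignment: row0→col0 (cost 1), row1→col2 (cost 1), row2→col3 (cost 6), row3→col1 (cost 14)
total = 1 + 1 + 6 + 14 = 22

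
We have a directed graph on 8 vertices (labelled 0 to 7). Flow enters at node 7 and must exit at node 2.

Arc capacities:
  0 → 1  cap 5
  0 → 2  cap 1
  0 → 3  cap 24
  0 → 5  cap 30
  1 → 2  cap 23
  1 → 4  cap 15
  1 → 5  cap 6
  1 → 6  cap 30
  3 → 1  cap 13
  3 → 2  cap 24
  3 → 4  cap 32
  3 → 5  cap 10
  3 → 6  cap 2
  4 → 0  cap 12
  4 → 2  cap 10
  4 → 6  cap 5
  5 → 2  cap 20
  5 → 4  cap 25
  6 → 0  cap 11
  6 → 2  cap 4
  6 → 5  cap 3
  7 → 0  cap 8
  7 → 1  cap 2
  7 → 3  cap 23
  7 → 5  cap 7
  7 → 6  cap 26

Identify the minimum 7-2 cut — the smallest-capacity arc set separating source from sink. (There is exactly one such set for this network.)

Min-cut arcs: {(6,0), (6,2), (6,5), (7,0), (7,1), (7,3), (7,5)} (total capacity 58)

augment #1: 7→0→2 push 1
augment #2: 7→1→2 push 2
augment #3: 7→3→2 push 23
augment #4: 7→5→2 push 7
augment #5: 7→6→2 push 4
augment #6: 7→0→1→2 push 5
augment #7: 7→0→3→2 push 1
augment #8: 7→0→5→2 push 1
augment #9: 7→6→5→2 push 3
augment #10: 7→6→0→5→2 push 9
augment #11: 7→6→0→3→1→2 push 2
max flow = 58; residual-reachable set from 7 gives S-side
cut edges (S→T): {(6,0), (6,2), (6,5), (7,0), (7,1), (7,3), (7,5)} total cap 58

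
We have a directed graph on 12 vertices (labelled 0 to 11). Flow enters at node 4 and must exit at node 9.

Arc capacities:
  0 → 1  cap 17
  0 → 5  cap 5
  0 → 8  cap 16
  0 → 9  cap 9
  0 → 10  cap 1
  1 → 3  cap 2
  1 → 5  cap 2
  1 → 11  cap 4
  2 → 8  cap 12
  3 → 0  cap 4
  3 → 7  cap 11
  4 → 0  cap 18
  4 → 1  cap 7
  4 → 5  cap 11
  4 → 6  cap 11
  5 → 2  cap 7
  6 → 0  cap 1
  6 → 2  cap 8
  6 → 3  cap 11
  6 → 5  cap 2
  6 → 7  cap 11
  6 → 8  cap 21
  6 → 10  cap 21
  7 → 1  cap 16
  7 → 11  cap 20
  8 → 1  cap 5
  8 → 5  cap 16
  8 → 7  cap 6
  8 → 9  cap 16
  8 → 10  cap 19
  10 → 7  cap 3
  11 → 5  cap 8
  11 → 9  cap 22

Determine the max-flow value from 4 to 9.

Maximum flow value: 42

augment #1: 4→0→9 bottleneck 9, total now 9
augment #2: 4→0→8→9 bottleneck 9, total now 18
augment #3: 4→1→11→9 bottleneck 4, total now 22
augment #4: 4→6→8→9 bottleneck 7, total now 29
augment #5: 4→6→7→11→9 bottleneck 4, total now 33
augment #6: 4→1→3→7→11→9 bottleneck 2, total now 35
augment #7: 4→5→2→8→7→11→9 bottleneck 6, total now 41
augment #8: 4→5→2→8→6→7→11→9 bottleneck 1, total now 42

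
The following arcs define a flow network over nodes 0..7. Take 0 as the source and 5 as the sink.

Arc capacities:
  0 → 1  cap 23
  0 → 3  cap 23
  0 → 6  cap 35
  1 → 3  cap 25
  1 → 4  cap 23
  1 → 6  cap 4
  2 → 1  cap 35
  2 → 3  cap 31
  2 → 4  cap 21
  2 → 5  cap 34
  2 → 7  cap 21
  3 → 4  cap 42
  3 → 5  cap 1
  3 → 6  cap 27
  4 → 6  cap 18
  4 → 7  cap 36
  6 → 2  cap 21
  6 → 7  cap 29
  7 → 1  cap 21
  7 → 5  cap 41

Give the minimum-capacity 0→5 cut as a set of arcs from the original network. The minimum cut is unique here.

Min-cut arcs: {(3,5), (6,2), (7,5)} (total capacity 63)

augment #1: 0→3→5 push 1
augment #2: 0→6→2→5 push 21
augment #3: 0→6→7→5 push 14
augment #4: 0→1→4→7→5 push 23
augment #5: 0→3→4→7→5 push 4
max flow = 63; residual-reachable set from 0 gives S-side
cut edges (S→T): {(3,5), (6,2), (7,5)} total cap 63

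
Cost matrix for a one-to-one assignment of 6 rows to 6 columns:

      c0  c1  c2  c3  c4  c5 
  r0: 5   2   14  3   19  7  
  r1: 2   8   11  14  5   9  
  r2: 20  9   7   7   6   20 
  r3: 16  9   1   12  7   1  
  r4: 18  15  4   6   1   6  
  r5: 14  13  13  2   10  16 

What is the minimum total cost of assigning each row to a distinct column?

Minimum assignment cost: 15

optimal assignment: row0→col1 (cost 2), row1→col0 (cost 2), row2→col2 (cost 7), row3→col5 (cost 1), row4→col4 (cost 1), row5→col3 (cost 2)
total = 2 + 2 + 7 + 1 + 1 + 2 = 15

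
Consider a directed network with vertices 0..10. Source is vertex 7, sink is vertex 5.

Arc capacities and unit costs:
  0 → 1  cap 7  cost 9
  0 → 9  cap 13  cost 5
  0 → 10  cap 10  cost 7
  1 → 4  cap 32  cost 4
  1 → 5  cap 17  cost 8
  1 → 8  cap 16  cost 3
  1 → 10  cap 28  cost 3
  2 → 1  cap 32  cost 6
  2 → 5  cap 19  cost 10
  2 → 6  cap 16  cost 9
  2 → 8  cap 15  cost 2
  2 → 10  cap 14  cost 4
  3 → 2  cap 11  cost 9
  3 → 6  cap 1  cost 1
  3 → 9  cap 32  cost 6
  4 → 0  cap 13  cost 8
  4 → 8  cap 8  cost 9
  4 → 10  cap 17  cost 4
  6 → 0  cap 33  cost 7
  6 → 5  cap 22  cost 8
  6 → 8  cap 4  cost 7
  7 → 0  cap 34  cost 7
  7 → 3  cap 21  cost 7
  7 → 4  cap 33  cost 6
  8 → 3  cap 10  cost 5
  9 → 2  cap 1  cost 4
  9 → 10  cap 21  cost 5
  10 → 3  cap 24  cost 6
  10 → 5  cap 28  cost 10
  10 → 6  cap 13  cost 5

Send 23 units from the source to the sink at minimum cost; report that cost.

shortest-cost path #1: 7→3→6→5 push 1 @ unit cost 16 (adds 16)
shortest-cost path #2: 7→4→10→5 push 17 @ unit cost 20 (adds 340)
shortest-cost path #3: 7→0→1→5 push 5 @ unit cost 24 (adds 120)
total cost = 476

Minimum cost for 23 units: 476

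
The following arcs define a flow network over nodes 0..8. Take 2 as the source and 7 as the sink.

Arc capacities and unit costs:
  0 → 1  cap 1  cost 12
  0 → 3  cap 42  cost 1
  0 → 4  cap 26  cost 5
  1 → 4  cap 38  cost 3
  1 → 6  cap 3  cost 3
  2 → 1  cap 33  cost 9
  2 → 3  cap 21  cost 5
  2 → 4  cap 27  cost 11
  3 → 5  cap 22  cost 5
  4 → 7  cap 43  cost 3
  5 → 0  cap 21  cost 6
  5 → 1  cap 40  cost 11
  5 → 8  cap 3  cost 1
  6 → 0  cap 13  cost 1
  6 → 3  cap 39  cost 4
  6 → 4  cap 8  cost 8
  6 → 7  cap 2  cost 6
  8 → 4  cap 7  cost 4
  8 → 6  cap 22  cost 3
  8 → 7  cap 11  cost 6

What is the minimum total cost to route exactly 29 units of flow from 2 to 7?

shortest-cost path #1: 2→4→7 push 27 @ unit cost 14 (adds 378)
shortest-cost path #2: 2→1→4→7 push 2 @ unit cost 15 (adds 30)
total cost = 408

Minimum cost for 29 units: 408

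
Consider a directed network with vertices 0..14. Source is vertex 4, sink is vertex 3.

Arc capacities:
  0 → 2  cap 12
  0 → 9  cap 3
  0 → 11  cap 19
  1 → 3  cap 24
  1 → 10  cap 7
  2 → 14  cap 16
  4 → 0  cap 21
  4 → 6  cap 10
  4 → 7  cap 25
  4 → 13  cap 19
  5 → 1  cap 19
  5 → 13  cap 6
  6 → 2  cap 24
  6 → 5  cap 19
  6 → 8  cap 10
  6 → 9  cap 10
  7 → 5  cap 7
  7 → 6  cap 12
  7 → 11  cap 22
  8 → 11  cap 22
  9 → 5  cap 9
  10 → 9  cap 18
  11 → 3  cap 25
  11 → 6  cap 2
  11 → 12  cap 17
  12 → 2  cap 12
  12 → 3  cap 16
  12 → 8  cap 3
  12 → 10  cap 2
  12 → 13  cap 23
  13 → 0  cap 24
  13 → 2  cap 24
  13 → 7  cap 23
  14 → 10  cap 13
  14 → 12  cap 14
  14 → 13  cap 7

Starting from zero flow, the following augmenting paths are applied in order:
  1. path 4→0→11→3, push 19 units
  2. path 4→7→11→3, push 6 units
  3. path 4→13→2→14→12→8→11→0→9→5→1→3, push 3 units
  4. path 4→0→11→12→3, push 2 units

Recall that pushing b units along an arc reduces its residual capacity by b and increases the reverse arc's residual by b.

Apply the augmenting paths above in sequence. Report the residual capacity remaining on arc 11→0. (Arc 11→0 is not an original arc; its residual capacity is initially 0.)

Residual capacity of (11,0): 18

after path 1 (4→0→11→3, push 19): res(11,0)=19
after path 2 (4→7→11→3, push 6): res(11,0)=19
after path 3 (4→13→2→14→12→8→11→0→9→5→1→3, push 3): res(11,0)=16
after path 4 (4→0→11→12→3, push 2): res(11,0)=18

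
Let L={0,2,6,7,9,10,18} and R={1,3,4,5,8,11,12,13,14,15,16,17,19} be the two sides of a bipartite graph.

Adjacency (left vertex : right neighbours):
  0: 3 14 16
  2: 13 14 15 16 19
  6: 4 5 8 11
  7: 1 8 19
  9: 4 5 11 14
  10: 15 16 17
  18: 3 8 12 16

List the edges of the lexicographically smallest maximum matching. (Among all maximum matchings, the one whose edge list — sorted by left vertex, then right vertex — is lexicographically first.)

Lex-smallest maximum matching: {(0,3), (2,13), (6,4), (7,1), (9,5), (10,15), (18,8)}

|M| = 7 (so the lex-smallest maximum matching has 7 edges)
process left vertices in ascending order; for each, take the smallest-labelled available neighbour that still permits 7 edges overall, or leave it unmatched if none does
lex-smallest matching: {0-3, 2-13, 6-4, 7-1, 9-5, 10-15, 18-8}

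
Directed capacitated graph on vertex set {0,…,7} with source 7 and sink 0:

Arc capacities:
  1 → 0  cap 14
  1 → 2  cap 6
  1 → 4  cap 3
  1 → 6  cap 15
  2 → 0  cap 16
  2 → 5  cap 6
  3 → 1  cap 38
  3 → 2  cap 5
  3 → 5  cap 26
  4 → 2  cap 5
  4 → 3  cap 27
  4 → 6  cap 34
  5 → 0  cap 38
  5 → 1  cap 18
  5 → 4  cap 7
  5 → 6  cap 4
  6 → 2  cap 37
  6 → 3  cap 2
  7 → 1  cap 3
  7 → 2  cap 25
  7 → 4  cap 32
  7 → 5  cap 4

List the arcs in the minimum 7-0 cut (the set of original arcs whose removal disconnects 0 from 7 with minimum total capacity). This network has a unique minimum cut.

augment #1: 7→1→0 push 3
augment #2: 7→2→0 push 16
augment #3: 7→5→0 push 4
augment #4: 7→2→5→0 push 6
augment #5: 7→4→3→1→0 push 11
augment #6: 7→4→3→5→0 push 16
augment #7: 7→4→6→3→5→0 push 2
max flow = 58; residual-reachable set from 7 gives S-side
cut edges (S→T): {(2,0), (2,5), (4,3), (6,3), (7,1), (7,5)} total cap 58

Min-cut arcs: {(2,0), (2,5), (4,3), (6,3), (7,1), (7,5)} (total capacity 58)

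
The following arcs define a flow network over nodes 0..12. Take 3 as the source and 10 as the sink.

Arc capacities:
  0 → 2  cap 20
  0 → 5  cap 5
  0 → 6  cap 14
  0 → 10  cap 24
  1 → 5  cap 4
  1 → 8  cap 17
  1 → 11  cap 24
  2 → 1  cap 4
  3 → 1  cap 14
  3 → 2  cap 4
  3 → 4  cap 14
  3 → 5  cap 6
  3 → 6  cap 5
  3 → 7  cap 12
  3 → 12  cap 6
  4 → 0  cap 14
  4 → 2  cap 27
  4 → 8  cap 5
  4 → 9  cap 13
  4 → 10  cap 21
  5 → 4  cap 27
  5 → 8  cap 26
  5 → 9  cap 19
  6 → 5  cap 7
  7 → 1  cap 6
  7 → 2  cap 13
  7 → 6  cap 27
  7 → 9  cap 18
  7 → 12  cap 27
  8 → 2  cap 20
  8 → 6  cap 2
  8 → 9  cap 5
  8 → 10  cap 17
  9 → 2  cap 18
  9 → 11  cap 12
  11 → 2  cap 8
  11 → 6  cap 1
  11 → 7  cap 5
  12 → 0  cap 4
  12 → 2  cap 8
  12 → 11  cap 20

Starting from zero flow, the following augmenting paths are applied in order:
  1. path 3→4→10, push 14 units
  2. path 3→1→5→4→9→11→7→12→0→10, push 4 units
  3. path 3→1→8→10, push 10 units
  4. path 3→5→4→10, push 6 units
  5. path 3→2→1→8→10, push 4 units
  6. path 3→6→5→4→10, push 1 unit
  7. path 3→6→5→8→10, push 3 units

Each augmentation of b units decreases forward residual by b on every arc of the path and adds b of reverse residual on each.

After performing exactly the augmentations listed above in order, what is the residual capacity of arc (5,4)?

Residual capacity of (5,4): 16

after path 1 (3→4→10, push 14): res(5,4)=27
after path 2 (3→1→5→4→9→11→7→12→0→10, push 4): res(5,4)=23
after path 3 (3→1→8→10, push 10): res(5,4)=23
after path 4 (3→5→4→10, push 6): res(5,4)=17
after path 5 (3→2→1→8→10, push 4): res(5,4)=17
after path 6 (3→6→5→4→10, push 1): res(5,4)=16
after path 7 (3→6→5→8→10, push 3): res(5,4)=16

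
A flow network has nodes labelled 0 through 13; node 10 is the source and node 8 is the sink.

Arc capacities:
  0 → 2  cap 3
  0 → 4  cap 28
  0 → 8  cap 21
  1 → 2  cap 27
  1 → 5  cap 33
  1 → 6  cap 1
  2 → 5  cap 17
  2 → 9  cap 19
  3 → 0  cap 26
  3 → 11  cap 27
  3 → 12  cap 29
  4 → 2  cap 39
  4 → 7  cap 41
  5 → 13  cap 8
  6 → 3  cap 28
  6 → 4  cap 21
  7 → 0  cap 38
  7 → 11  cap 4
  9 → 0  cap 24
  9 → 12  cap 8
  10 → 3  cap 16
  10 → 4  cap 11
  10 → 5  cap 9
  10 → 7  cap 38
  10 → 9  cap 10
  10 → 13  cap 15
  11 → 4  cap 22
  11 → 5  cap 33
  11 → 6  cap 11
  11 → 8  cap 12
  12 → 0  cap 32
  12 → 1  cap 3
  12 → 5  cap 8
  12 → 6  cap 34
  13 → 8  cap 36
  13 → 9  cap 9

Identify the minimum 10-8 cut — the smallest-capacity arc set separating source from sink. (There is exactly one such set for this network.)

augment #1: 10→13→8 push 15
augment #2: 10→3→0→8 push 16
augment #3: 10→5→13→8 push 8
augment #4: 10→7→0→8 push 5
augment #5: 10→7→11→8 push 4
augment #6: 10→7→0→3→11→8 push 8
max flow = 56; residual-reachable set from 10 gives S-side
cut edges (S→T): {(0,8), (5,13), (10,13), (11,8)} total cap 56

Min-cut arcs: {(0,8), (5,13), (10,13), (11,8)} (total capacity 56)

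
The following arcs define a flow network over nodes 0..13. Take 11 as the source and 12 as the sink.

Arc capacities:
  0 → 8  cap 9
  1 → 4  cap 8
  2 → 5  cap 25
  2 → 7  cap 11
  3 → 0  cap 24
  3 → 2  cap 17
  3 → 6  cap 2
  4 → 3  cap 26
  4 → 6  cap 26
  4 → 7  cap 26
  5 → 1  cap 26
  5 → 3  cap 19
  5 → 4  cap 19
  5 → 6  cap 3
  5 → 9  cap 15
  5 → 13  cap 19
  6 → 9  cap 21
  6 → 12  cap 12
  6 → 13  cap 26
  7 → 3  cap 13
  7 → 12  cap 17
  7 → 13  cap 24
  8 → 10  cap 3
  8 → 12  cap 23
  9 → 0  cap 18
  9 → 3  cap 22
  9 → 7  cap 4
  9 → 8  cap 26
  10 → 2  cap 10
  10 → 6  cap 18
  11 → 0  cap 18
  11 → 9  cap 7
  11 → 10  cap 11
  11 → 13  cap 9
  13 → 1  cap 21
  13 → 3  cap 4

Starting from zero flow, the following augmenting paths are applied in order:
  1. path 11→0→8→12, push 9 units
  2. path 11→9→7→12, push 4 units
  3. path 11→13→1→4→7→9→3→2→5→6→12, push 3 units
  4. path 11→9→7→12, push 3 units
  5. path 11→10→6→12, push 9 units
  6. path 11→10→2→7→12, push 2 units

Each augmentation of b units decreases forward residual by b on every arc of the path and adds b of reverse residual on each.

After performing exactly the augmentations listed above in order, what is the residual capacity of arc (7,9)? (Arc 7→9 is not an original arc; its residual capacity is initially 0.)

after path 1 (11→0→8→12, push 9): res(7,9)=0
after path 2 (11→9→7→12, push 4): res(7,9)=4
after path 3 (11→13→1→4→7→9→3→2→5→6→12, push 3): res(7,9)=1
after path 4 (11→9→7→12, push 3): res(7,9)=4
after path 5 (11→10→6→12, push 9): res(7,9)=4
after path 6 (11→10→2→7→12, push 2): res(7,9)=4

Residual capacity of (7,9): 4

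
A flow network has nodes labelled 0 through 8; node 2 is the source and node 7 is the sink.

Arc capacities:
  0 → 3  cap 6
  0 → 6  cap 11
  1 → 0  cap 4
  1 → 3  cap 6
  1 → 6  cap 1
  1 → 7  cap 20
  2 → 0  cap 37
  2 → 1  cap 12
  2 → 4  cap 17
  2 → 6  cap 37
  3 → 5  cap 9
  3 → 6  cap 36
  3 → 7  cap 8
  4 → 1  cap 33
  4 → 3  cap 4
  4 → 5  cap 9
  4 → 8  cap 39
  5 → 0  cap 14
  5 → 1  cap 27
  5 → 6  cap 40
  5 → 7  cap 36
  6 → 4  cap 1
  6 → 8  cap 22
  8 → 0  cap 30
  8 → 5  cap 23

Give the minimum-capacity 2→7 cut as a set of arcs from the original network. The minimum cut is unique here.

augment #1: 2→1→7 push 12
augment #2: 2→0→3→7 push 6
augment #3: 2→4→1→7 push 8
augment #4: 2→4→3→7 push 2
augment #5: 2→4→5→7 push 7
augment #6: 2→6→4→5→7 push 1
augment #7: 2→6→8→5→7 push 22
max flow = 58; residual-reachable set from 2 gives S-side
cut edges (S→T): {(0,3), (2,1), (2,4), (6,4), (6,8)} total cap 58

Min-cut arcs: {(0,3), (2,1), (2,4), (6,4), (6,8)} (total capacity 58)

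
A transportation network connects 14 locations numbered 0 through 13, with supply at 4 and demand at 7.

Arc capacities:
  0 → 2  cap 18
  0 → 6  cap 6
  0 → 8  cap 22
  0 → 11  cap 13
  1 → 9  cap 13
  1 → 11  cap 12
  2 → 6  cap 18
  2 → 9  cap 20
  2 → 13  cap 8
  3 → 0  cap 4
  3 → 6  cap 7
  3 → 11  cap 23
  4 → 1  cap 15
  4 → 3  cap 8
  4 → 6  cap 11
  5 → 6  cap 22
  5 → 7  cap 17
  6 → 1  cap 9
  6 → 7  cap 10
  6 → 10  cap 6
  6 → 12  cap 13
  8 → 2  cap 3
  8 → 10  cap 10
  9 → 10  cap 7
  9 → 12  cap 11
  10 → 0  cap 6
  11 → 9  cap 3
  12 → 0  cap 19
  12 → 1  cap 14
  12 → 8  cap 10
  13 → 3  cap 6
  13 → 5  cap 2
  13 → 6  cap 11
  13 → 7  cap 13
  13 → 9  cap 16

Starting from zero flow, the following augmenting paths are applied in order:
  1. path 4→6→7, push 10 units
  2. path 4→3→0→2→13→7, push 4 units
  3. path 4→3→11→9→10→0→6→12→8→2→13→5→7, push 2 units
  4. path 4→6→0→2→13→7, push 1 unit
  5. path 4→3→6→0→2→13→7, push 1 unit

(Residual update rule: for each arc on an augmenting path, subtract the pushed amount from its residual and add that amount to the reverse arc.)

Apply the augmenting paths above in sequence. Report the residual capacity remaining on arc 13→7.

Residual capacity of (13,7): 7

after path 1 (4→6→7, push 10): res(13,7)=13
after path 2 (4→3→0→2→13→7, push 4): res(13,7)=9
after path 3 (4→3→11→9→10→0→6→12→8→2→13→5→7, push 2): res(13,7)=9
after path 4 (4→6→0→2→13→7, push 1): res(13,7)=8
after path 5 (4→3→6→0→2→13→7, push 1): res(13,7)=7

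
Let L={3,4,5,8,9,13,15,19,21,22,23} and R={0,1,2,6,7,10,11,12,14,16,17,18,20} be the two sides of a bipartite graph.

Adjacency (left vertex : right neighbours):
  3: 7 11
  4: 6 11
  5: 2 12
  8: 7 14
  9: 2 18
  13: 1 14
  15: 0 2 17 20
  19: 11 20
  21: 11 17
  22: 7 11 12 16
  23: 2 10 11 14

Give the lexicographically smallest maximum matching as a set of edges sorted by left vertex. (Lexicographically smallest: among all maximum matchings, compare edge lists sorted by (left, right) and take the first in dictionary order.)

|M| = 11 (so the lex-smallest maximum matching has 11 edges)
process left vertices in ascending order; for each, take the smallest-labelled available neighbour that still permits 11 edges overall, or leave it unmatched if none does
lex-smallest matching: {3-7, 4-6, 5-2, 8-14, 9-18, 13-1, 15-0, 19-11, 21-17, 22-12, 23-10}

Lex-smallest maximum matching: {(3,7), (4,6), (5,2), (8,14), (9,18), (13,1), (15,0), (19,11), (21,17), (22,12), (23,10)}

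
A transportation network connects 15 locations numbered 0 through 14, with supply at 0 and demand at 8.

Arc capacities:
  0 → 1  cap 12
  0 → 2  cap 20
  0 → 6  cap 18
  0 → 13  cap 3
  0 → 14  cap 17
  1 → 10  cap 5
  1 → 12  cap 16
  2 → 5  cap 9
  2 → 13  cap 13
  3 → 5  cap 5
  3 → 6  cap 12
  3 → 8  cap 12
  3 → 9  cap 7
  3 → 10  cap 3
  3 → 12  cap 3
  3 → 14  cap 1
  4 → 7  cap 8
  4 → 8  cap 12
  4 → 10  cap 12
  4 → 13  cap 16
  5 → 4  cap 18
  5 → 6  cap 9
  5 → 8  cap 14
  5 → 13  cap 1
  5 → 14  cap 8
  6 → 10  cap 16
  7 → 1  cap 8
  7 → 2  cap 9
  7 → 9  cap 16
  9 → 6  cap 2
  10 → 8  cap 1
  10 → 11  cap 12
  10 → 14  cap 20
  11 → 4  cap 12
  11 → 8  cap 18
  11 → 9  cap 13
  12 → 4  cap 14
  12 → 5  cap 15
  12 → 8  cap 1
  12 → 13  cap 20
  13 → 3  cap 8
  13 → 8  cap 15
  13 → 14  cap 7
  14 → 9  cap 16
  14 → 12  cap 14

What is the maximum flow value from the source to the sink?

augment #1: 0→13→8 bottleneck 3, total now 3
augment #2: 0→1→10→8 bottleneck 1, total now 4
augment #3: 0→1→12→8 bottleneck 1, total now 5
augment #4: 0→2→5→8 bottleneck 9, total now 14
augment #5: 0→2→13→8 bottleneck 11, total now 25
augment #6: 0→1→10→11→8 bottleneck 4, total now 29
augment #7: 0→1→12→4→8 bottleneck 6, total now 35
augment #8: 0→6→10→11→8 bottleneck 8, total now 43
augment #9: 0→14→12→4→8 bottleneck 6, total now 49
augment #10: 0→14→12→5→8 bottleneck 5, total now 54
augment #11: 0→14→12→13→8 bottleneck 1, total now 55
augment #12: 0→14→12→13→3→8 bottleneck 2, total now 57
augment #13: 0→6→10→1→12→13→3→8 bottleneck 5, total now 62

Maximum flow value: 62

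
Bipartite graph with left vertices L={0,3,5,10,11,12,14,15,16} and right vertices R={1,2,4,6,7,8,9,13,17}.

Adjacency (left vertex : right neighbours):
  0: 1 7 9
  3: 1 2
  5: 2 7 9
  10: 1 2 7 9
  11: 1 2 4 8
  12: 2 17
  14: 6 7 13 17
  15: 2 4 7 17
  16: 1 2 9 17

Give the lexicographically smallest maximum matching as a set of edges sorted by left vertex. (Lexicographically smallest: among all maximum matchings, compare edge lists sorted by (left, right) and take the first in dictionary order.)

Lex-smallest maximum matching: {(0,1), (3,2), (5,7), (10,9), (11,8), (12,17), (14,6), (15,4)}

|M| = 8 (so the lex-smallest maximum matching has 8 edges)
process left vertices in ascending order; for each, take the smallest-labelled available neighbour that still permits 8 edges overall, or leave it unmatched if none does
lex-smallest matching: {0-1, 3-2, 5-7, 10-9, 11-8, 12-17, 14-6, 15-4}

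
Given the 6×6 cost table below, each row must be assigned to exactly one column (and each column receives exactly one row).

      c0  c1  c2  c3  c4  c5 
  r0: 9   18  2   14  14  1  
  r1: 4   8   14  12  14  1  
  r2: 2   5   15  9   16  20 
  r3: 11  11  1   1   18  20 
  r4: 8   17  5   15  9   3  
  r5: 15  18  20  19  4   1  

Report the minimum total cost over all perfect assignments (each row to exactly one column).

Minimum assignment cost: 19

optimal assignment: row0→col2 (cost 2), row1→col0 (cost 4), row2→col1 (cost 5), row3→col3 (cost 1), row4→col5 (cost 3), row5→col4 (cost 4)
total = 2 + 4 + 5 + 1 + 3 + 4 = 19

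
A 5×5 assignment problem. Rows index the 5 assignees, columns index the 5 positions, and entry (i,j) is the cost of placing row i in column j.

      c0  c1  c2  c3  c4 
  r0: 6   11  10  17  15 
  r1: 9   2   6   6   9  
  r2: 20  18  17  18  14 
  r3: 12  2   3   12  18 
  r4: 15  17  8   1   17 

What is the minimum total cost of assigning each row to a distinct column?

Minimum assignment cost: 26

optimal assignment: row0→col0 (cost 6), row1→col1 (cost 2), row2→col4 (cost 14), row3→col2 (cost 3), row4→col3 (cost 1)
total = 6 + 2 + 14 + 3 + 1 = 26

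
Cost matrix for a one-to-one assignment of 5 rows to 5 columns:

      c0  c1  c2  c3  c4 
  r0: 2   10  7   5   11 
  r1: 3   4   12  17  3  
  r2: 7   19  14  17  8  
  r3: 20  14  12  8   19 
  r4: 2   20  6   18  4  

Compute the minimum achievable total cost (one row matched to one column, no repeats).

optimal assignment: row0→col0 (cost 2), row1→col1 (cost 4), row2→col4 (cost 8), row3→col3 (cost 8), row4→col2 (cost 6)
total = 2 + 4 + 8 + 8 + 6 = 28

Minimum assignment cost: 28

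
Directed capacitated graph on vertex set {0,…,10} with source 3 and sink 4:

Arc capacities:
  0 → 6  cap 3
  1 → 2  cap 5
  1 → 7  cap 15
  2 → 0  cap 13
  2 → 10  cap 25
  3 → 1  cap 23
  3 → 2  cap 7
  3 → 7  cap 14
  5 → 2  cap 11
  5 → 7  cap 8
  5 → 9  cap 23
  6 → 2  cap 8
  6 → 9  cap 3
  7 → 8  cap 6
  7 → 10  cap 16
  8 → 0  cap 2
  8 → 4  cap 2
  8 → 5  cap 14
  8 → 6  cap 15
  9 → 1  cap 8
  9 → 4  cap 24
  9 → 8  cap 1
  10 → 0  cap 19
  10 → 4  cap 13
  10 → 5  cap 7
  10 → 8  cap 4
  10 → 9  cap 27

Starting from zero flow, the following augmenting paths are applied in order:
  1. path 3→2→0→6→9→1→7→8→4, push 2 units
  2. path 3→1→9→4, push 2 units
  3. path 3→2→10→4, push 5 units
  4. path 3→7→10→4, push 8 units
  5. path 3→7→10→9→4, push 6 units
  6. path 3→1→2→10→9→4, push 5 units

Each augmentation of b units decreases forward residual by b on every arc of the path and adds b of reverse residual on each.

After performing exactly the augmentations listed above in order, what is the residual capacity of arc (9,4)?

after path 1 (3→2→0→6→9→1→7→8→4, push 2): res(9,4)=24
after path 2 (3→1→9→4, push 2): res(9,4)=22
after path 3 (3→2→10→4, push 5): res(9,4)=22
after path 4 (3→7→10→4, push 8): res(9,4)=22
after path 5 (3→7→10→9→4, push 6): res(9,4)=16
after path 6 (3→1→2→10→9→4, push 5): res(9,4)=11

Residual capacity of (9,4): 11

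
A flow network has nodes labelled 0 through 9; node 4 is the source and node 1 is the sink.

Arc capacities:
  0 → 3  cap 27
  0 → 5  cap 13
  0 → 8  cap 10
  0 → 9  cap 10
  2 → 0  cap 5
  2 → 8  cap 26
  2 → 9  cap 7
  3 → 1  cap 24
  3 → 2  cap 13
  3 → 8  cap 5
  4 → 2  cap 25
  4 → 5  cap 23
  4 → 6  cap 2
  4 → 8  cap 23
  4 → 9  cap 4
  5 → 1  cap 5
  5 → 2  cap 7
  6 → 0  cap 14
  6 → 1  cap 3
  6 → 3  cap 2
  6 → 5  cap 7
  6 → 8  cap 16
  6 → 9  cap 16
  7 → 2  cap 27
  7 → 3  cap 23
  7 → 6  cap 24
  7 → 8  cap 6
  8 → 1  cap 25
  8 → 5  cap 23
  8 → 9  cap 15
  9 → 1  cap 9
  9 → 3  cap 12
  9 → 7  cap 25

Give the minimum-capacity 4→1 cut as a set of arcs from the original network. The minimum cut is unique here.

augment #1: 4→5→1 push 5
augment #2: 4→6→1 push 2
augment #3: 4→8→1 push 23
augment #4: 4→9→1 push 4
augment #5: 4→2→8→1 push 2
augment #6: 4→2→9→1 push 5
augment #7: 4→2→0→3→1 push 5
augment #8: 4→2→9→3→1 push 2
augment #9: 4→2→8→9→3→1 push 10
augment #10: 4→2→8→9→7→3→1 push 1
augment #11: 4→5→2→8→9→7→3→1 push 4
max flow = 63; residual-reachable set from 4 gives S-side
cut edges (S→T): {(2,0), (2,9), (4,6), (4,9), (5,1), (8,1), (8,9)} total cap 63

Min-cut arcs: {(2,0), (2,9), (4,6), (4,9), (5,1), (8,1), (8,9)} (total capacity 63)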